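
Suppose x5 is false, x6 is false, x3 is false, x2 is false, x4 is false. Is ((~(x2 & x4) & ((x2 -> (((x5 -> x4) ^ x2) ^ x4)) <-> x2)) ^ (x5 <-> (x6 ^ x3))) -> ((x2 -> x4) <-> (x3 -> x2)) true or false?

x2 & x4 = F & F = F
~(x2 & x4) = ~F = T
x5 -> x4 = F -> F = T
(x5 -> x4) ^ x2 = T ^ F = T
((x5 -> x4) ^ x2) ^ x4 = T ^ F = T
x2 -> (((x5 -> x4) ^ x2) ^ x4) = F -> T = T
(x2 -> (((x5 -> x4) ^ x2) ^ x4)) <-> x2 = T <-> F = F
~(x2 & x4) & ((x2 -> (((x5 -> x4) ^ x2) ^ x4)) <-> x2) = T & F = F
x6 ^ x3 = F ^ F = F
x5 <-> (x6 ^ x3) = F <-> F = T
(~(x2 & x4) & ((x2 -> (((x5 -> x4) ^ x2) ^ x4)) <-> x2)) ^ (x5 <-> (x6 ^ x3)) = F ^ T = T
x2 -> x4 = F -> F = T
x3 -> x2 = F -> F = T
(x2 -> x4) <-> (x3 -> x2) = T <-> T = T
((~(x2 & x4) & ((x2 -> (((x5 -> x4) ^ x2) ^ x4)) <-> x2)) ^ (x5 <-> (x6 ^ x3))) -> ((x2 -> x4) <-> (x3 -> x2)) = T -> T = T

T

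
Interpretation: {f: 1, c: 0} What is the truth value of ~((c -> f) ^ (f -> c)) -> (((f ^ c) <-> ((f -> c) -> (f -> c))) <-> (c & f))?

c -> f = 0 -> 1 = 1
f -> c = 1 -> 0 = 0
(c -> f) ^ (f -> c) = 1 ^ 0 = 1
~((c -> f) ^ (f -> c)) = ~1 = 0
f ^ c = 1 ^ 0 = 1
f -> c = 1 -> 0 = 0
f -> c = 1 -> 0 = 0
(f -> c) -> (f -> c) = 0 -> 0 = 1
(f ^ c) <-> ((f -> c) -> (f -> c)) = 1 <-> 1 = 1
c & f = 0 & 1 = 0
((f ^ c) <-> ((f -> c) -> (f -> c))) <-> (c & f) = 1 <-> 0 = 0
~((c -> f) ^ (f -> c)) -> (((f ^ c) <-> ((f -> c) -> (f -> c))) <-> (c & f)) = 0 -> 0 = 1

1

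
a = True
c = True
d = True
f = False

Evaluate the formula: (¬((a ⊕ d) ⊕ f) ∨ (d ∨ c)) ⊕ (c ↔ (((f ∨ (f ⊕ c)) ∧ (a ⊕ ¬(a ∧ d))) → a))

Substituting a=True, c=True, d=True, f=False:
a ⊕ d = True ⊕ True = False
(a ⊕ d) ⊕ f = False ⊕ False = False
¬((a ⊕ d) ⊕ f) = ¬False = True
d ∨ c = True ∨ True = True
¬((a ⊕ d) ⊕ f) ∨ (d ∨ c) = True ∨ True = True
f ⊕ c = False ⊕ True = True
f ∨ (f ⊕ c) = False ∨ True = True
a ∧ d = True ∧ True = True
¬(a ∧ d) = ¬True = False
a ⊕ ¬(a ∧ d) = True ⊕ False = True
(f ∨ (f ⊕ c)) ∧ (a ⊕ ¬(a ∧ d)) = True ∧ True = True
((f ∨ (f ⊕ c)) ∧ (a ⊕ ¬(a ∧ d))) → a = True → True = True
c ↔ (((f ∨ (f ⊕ c)) ∧ (a ⊕ ¬(a ∧ d))) → a) = True ↔ True = True
(¬((a ⊕ d) ⊕ f) ∨ (d ∨ c)) ⊕ (c ↔ (((f ∨ (f ⊕ c)) ∧ (a ⊕ ¬(a ∧ d))) → a)) = True ⊕ True = False

False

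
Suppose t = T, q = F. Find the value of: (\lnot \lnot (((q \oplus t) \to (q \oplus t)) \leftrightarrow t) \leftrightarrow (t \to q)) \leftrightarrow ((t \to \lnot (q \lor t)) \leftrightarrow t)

T

q \oplus t = F \oplus T = T
q \oplus t = F \oplus T = T
(q \oplus t) \to (q \oplus t) = T \to T = T
((q \oplus t) \to (q \oplus t)) \leftrightarrow t = T \leftrightarrow T = T
\lnot (((q \oplus t) \to (q \oplus t)) \leftrightarrow t) = \lnot T = F
\lnot \lnot (((q \oplus t) \to (q \oplus t)) \leftrightarrow t) = \lnot F = T
t \to q = T \to F = F
\lnot \lnot (((q \oplus t) \to (q \oplus t)) \leftrightarrow t) \leftrightarrow (t \to q) = T \leftrightarrow F = F
q \lor t = F \lor T = T
\lnot (q \lor t) = \lnot T = F
t \to \lnot (q \lor t) = T \to F = F
(t \to \lnot (q \lor t)) \leftrightarrow t = F \leftrightarrow T = F
(\lnot \lnot (((q \oplus t) \to (q \oplus t)) \leftrightarrow t) \leftrightarrow (t \to q)) \leftrightarrow ((t \to \lnot (q \lor t)) \leftrightarrow t) = F \leftrightarrow F = T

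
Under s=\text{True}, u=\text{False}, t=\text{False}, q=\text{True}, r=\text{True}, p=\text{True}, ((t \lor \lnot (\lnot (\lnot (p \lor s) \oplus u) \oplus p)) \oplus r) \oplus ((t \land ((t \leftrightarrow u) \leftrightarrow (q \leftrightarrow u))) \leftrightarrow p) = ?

p \lor s = \text{True} \lor \text{True} = \text{True}
\lnot (p \lor s) = \lnot \text{True} = \text{False}
\lnot (p \lor s) \oplus u = \text{False} \oplus \text{False} = \text{False}
\lnot (\lnot (p \lor s) \oplus u) = \lnot \text{False} = \text{True}
\lnot (\lnot (p \lor s) \oplus u) \oplus p = \text{True} \oplus \text{True} = \text{False}
\lnot (\lnot (\lnot (p \lor s) \oplus u) \oplus p) = \lnot \text{False} = \text{True}
t \lor \lnot (\lnot (\lnot (p \lor s) \oplus u) \oplus p) = \text{False} \lor \text{True} = \text{True}
(t \lor \lnot (\lnot (\lnot (p \lor s) \oplus u) \oplus p)) \oplus r = \text{True} \oplus \text{True} = \text{False}
t \leftrightarrow u = \text{False} \leftrightarrow \text{False} = \text{True}
q \leftrightarrow u = \text{True} \leftrightarrow \text{False} = \text{False}
(t \leftrightarrow u) \leftrightarrow (q \leftrightarrow u) = \text{True} \leftrightarrow \text{False} = \text{False}
t \land ((t \leftrightarrow u) \leftrightarrow (q \leftrightarrow u)) = \text{False} \land \text{False} = \text{False}
(t \land ((t \leftrightarrow u) \leftrightarrow (q \leftrightarrow u))) \leftrightarrow p = \text{False} \leftrightarrow \text{True} = \text{False}
((t \lor \lnot (\lnot (\lnot (p \lor s) \oplus u) \oplus p)) \oplus r) \oplus ((t \land ((t \leftrightarrow u) \leftrightarrow (q \leftrightarrow u))) \leftrightarrow p) = \text{False} \oplus \text{False} = \text{False}

\text{False}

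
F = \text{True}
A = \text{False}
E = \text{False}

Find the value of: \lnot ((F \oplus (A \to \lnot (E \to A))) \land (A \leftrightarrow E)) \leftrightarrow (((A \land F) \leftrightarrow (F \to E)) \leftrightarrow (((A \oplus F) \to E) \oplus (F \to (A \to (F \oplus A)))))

Substituting F=\text{True}, A=\text{False}, E=\text{False}:
E \to A = \text{False} \to \text{False} = \text{True}
\lnot (E \to A) = \lnot \text{True} = \text{False}
A \to \lnot (E \to A) = \text{False} \to \text{False} = \text{True}
F \oplus (A \to \lnot (E \to A)) = \text{True} \oplus \text{True} = \text{False}
A \leftrightarrow E = \text{False} \leftrightarrow \text{False} = \text{True}
(F \oplus (A \to \lnot (E \to A))) \land (A \leftrightarrow E) = \text{False} \land \text{True} = \text{False}
\lnot ((F \oplus (A \to \lnot (E \to A))) \land (A \leftrightarrow E)) = \lnot \text{False} = \text{True}
A \land F = \text{False} \land \text{True} = \text{False}
F \to E = \text{True} \to \text{False} = \text{False}
(A \land F) \leftrightarrow (F \to E) = \text{False} \leftrightarrow \text{False} = \text{True}
A \oplus F = \text{False} \oplus \text{True} = \text{True}
(A \oplus F) \to E = \text{True} \to \text{False} = \text{False}
F \oplus A = \text{True} \oplus \text{False} = \text{True}
A \to (F \oplus A) = \text{False} \to \text{True} = \text{True}
F \to (A \to (F \oplus A)) = \text{True} \to \text{True} = \text{True}
((A \oplus F) \to E) \oplus (F \to (A \to (F \oplus A))) = \text{False} \oplus \text{True} = \text{True}
((A \land F) \leftrightarrow (F \to E)) \leftrightarrow (((A \oplus F) \to E) \oplus (F \to (A \to (F \oplus A)))) = \text{True} \leftrightarrow \text{True} = \text{True}
\lnot ((F \oplus (A \to \lnot (E \to A))) \land (A \leftrightarrow E)) \leftrightarrow (((A \land F) \leftrightarrow (F \to E)) \leftrightarrow (((A \oplus F) \to E) \oplus (F \to (A \to (F \oplus A))))) = \text{True} \leftrightarrow \text{True} = \text{True}

\text{True}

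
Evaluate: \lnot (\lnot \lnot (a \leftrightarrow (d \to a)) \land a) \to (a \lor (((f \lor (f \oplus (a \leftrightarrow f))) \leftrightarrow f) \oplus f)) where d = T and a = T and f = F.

Substituting d=T, a=T, f=F:
d \to a = T \to T = T
a \leftrightarrow (d \to a) = T \leftrightarrow T = T
\lnot (a \leftrightarrow (d \to a)) = \lnot T = F
\lnot \lnot (a \leftrightarrow (d \to a)) = \lnot F = T
\lnot \lnot (a \leftrightarrow (d \to a)) \land a = T \land T = T
\lnot (\lnot \lnot (a \leftrightarrow (d \to a)) \land a) = \lnot T = F
a \leftrightarrow f = T \leftrightarrow F = F
f \oplus (a \leftrightarrow f) = F \oplus F = F
f \lor (f \oplus (a \leftrightarrow f)) = F \lor F = F
(f \lor (f \oplus (a \leftrightarrow f))) \leftrightarrow f = F \leftrightarrow F = T
((f \lor (f \oplus (a \leftrightarrow f))) \leftrightarrow f) \oplus f = T \oplus F = T
a \lor (((f \lor (f \oplus (a \leftrightarrow f))) \leftrightarrow f) \oplus f) = T \lor T = T
\lnot (\lnot \lnot (a \leftrightarrow (d \to a)) \land a) \to (a \lor (((f \lor (f \oplus (a \leftrightarrow f))) \leftrightarrow f) \oplus f)) = F \to T = T

T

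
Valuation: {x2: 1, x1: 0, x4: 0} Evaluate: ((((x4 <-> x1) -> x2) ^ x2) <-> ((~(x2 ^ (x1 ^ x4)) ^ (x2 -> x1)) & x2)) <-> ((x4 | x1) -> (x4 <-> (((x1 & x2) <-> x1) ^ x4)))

x4 <-> x1 = 0 <-> 0 = 1
(x4 <-> x1) -> x2 = 1 -> 1 = 1
((x4 <-> x1) -> x2) ^ x2 = 1 ^ 1 = 0
x1 ^ x4 = 0 ^ 0 = 0
x2 ^ (x1 ^ x4) = 1 ^ 0 = 1
~(x2 ^ (x1 ^ x4)) = ~1 = 0
x2 -> x1 = 1 -> 0 = 0
~(x2 ^ (x1 ^ x4)) ^ (x2 -> x1) = 0 ^ 0 = 0
(~(x2 ^ (x1 ^ x4)) ^ (x2 -> x1)) & x2 = 0 & 1 = 0
(((x4 <-> x1) -> x2) ^ x2) <-> ((~(x2 ^ (x1 ^ x4)) ^ (x2 -> x1)) & x2) = 0 <-> 0 = 1
x4 | x1 = 0 | 0 = 0
x1 & x2 = 0 & 1 = 0
(x1 & x2) <-> x1 = 0 <-> 0 = 1
((x1 & x2) <-> x1) ^ x4 = 1 ^ 0 = 1
x4 <-> (((x1 & x2) <-> x1) ^ x4) = 0 <-> 1 = 0
(x4 | x1) -> (x4 <-> (((x1 & x2) <-> x1) ^ x4)) = 0 -> 0 = 1
((((x4 <-> x1) -> x2) ^ x2) <-> ((~(x2 ^ (x1 ^ x4)) ^ (x2 -> x1)) & x2)) <-> ((x4 | x1) -> (x4 <-> (((x1 & x2) <-> x1) ^ x4))) = 1 <-> 1 = 1

1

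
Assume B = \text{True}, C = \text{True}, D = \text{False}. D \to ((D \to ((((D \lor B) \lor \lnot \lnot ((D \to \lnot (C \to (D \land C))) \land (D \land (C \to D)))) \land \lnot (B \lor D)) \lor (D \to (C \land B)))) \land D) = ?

\text{True}

D \lor B = \text{False} \lor \text{True} = \text{True}
D \land C = \text{False} \land \text{True} = \text{False}
C \to (D \land C) = \text{True} \to \text{False} = \text{False}
\lnot (C \to (D \land C)) = \lnot \text{False} = \text{True}
D \to \lnot (C \to (D \land C)) = \text{False} \to \text{True} = \text{True}
C \to D = \text{True} \to \text{False} = \text{False}
D \land (C \to D) = \text{False} \land \text{False} = \text{False}
(D \to \lnot (C \to (D \land C))) \land (D \land (C \to D)) = \text{True} \land \text{False} = \text{False}
\lnot ((D \to \lnot (C \to (D \land C))) \land (D \land (C \to D))) = \lnot \text{False} = \text{True}
\lnot \lnot ((D \to \lnot (C \to (D \land C))) \land (D \land (C \to D))) = \lnot \text{True} = \text{False}
(D \lor B) \lor \lnot \lnot ((D \to \lnot (C \to (D \land C))) \land (D \land (C \to D))) = \text{True} \lor \text{False} = \text{True}
B \lor D = \text{True} \lor \text{False} = \text{True}
\lnot (B \lor D) = \lnot \text{True} = \text{False}
((D \lor B) \lor \lnot \lnot ((D \to \lnot (C \to (D \land C))) \land (D \land (C \to D)))) \land \lnot (B \lor D) = \text{True} \land \text{False} = \text{False}
C \land B = \text{True} \land \text{True} = \text{True}
D \to (C \land B) = \text{False} \to \text{True} = \text{True}
(((D \lor B) \lor \lnot \lnot ((D \to \lnot (C \to (D \land C))) \land (D \land (C \to D)))) \land \lnot (B \lor D)) \lor (D \to (C \land B)) = \text{False} \lor \text{True} = \text{True}
D \to ((((D \lor B) \lor \lnot \lnot ((D \to \lnot (C \to (D \land C))) \land (D \land (C \to D)))) \land \lnot (B \lor D)) \lor (D \to (C \land B))) = \text{False} \to \text{True} = \text{True}
(D \to ((((D \lor B) \lor \lnot \lnot ((D \to \lnot (C \to (D \land C))) \land (D \land (C \to D)))) \land \lnot (B \lor D)) \lor (D \to (C \land B)))) \land D = \text{True} \land \text{False} = \text{False}
D \to ((D \to ((((D \lor B) \lor \lnot \lnot ((D \to \lnot (C \to (D \land C))) \land (D \land (C \to D)))) \land \lnot (B \lor D)) \lor (D \to (C \land B)))) \land D) = \text{False} \to \text{False} = \text{True}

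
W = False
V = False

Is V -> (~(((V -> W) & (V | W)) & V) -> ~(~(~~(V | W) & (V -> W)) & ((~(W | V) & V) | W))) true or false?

True

V -> W = False -> False = True
V | W = False | False = False
(V -> W) & (V | W) = True & False = False
((V -> W) & (V | W)) & V = False & False = False
~(((V -> W) & (V | W)) & V) = ~False = True
V | W = False | False = False
~(V | W) = ~False = True
~~(V | W) = ~True = False
V -> W = False -> False = True
~~(V | W) & (V -> W) = False & True = False
~(~~(V | W) & (V -> W)) = ~False = True
W | V = False | False = False
~(W | V) = ~False = True
~(W | V) & V = True & False = False
(~(W | V) & V) | W = False | False = False
~(~~(V | W) & (V -> W)) & ((~(W | V) & V) | W) = True & False = False
~(~(~~(V | W) & (V -> W)) & ((~(W | V) & V) | W)) = ~False = True
~(((V -> W) & (V | W)) & V) -> ~(~(~~(V | W) & (V -> W)) & ((~(W | V) & V) | W)) = True -> True = True
V -> (~(((V -> W) & (V | W)) & V) -> ~(~(~~(V | W) & (V -> W)) & ((~(W | V) & V) | W))) = False -> True = True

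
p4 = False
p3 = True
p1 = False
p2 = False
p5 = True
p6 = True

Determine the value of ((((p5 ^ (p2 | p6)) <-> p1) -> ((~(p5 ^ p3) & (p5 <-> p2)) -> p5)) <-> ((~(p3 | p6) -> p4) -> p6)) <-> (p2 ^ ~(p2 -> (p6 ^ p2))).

False

Substituting p4=False, p3=True, p1=False, p2=False, p5=True, p6=True:
p2 | p6 = False | True = True
p5 ^ (p2 | p6) = True ^ True = False
(p5 ^ (p2 | p6)) <-> p1 = False <-> False = True
p5 ^ p3 = True ^ True = False
~(p5 ^ p3) = ~False = True
p5 <-> p2 = True <-> False = False
~(p5 ^ p3) & (p5 <-> p2) = True & False = False
(~(p5 ^ p3) & (p5 <-> p2)) -> p5 = False -> True = True
((p5 ^ (p2 | p6)) <-> p1) -> ((~(p5 ^ p3) & (p5 <-> p2)) -> p5) = True -> True = True
p3 | p6 = True | True = True
~(p3 | p6) = ~True = False
~(p3 | p6) -> p4 = False -> False = True
(~(p3 | p6) -> p4) -> p6 = True -> True = True
(((p5 ^ (p2 | p6)) <-> p1) -> ((~(p5 ^ p3) & (p5 <-> p2)) -> p5)) <-> ((~(p3 | p6) -> p4) -> p6) = True <-> True = True
p6 ^ p2 = True ^ False = True
p2 -> (p6 ^ p2) = False -> True = True
~(p2 -> (p6 ^ p2)) = ~True = False
p2 ^ ~(p2 -> (p6 ^ p2)) = False ^ False = False
((((p5 ^ (p2 | p6)) <-> p1) -> ((~(p5 ^ p3) & (p5 <-> p2)) -> p5)) <-> ((~(p3 | p6) -> p4) -> p6)) <-> (p2 ^ ~(p2 -> (p6 ^ p2))) = True <-> False = False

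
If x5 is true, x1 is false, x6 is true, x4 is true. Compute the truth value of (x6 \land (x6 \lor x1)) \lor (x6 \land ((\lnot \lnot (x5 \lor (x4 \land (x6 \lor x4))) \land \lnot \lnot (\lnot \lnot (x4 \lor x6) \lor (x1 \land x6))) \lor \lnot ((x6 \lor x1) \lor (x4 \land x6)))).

\text{True}

x6 \lor x1 = \text{True} \lor \text{False} = \text{True}
x6 \land (x6 \lor x1) = \text{True} \land \text{True} = \text{True}
x6 \lor x4 = \text{True} \lor \text{True} = \text{True}
x4 \land (x6 \lor x4) = \text{True} \land \text{True} = \text{True}
x5 \lor (x4 \land (x6 \lor x4)) = \text{True} \lor \text{True} = \text{True}
\lnot (x5 \lor (x4 \land (x6 \lor x4))) = \lnot \text{True} = \text{False}
\lnot \lnot (x5 \lor (x4 \land (x6 \lor x4))) = \lnot \text{False} = \text{True}
x4 \lor x6 = \text{True} \lor \text{True} = \text{True}
\lnot (x4 \lor x6) = \lnot \text{True} = \text{False}
\lnot \lnot (x4 \lor x6) = \lnot \text{False} = \text{True}
x1 \land x6 = \text{False} \land \text{True} = \text{False}
\lnot \lnot (x4 \lor x6) \lor (x1 \land x6) = \text{True} \lor \text{False} = \text{True}
\lnot (\lnot \lnot (x4 \lor x6) \lor (x1 \land x6)) = \lnot \text{True} = \text{False}
\lnot \lnot (\lnot \lnot (x4 \lor x6) \lor (x1 \land x6)) = \lnot \text{False} = \text{True}
\lnot \lnot (x5 \lor (x4 \land (x6 \lor x4))) \land \lnot \lnot (\lnot \lnot (x4 \lor x6) \lor (x1 \land x6)) = \text{True} \land \text{True} = \text{True}
x6 \lor x1 = \text{True} \lor \text{False} = \text{True}
x4 \land x6 = \text{True} \land \text{True} = \text{True}
(x6 \lor x1) \lor (x4 \land x6) = \text{True} \lor \text{True} = \text{True}
\lnot ((x6 \lor x1) \lor (x4 \land x6)) = \lnot \text{True} = \text{False}
(\lnot \lnot (x5 \lor (x4 \land (x6 \lor x4))) \land \lnot \lnot (\lnot \lnot (x4 \lor x6) \lor (x1 \land x6))) \lor \lnot ((x6 \lor x1) \lor (x4 \land x6)) = \text{True} \lor \text{False} = \text{True}
x6 \land ((\lnot \lnot (x5 \lor (x4 \land (x6 \lor x4))) \land \lnot \lnot (\lnot \lnot (x4 \lor x6) \lor (x1 \land x6))) \lor \lnot ((x6 \lor x1) \lor (x4 \land x6))) = \text{True} \land \text{True} = \text{True}
(x6 \land (x6 \lor x1)) \lor (x6 \land ((\lnot \lnot (x5 \lor (x4 \land (x6 \lor x4))) \land \lnot \lnot (\lnot \lnot (x4 \lor x6) \lor (x1 \land x6))) \lor \lnot ((x6 \lor x1) \lor (x4 \land x6)))) = \text{True} \lor \text{True} = \text{True}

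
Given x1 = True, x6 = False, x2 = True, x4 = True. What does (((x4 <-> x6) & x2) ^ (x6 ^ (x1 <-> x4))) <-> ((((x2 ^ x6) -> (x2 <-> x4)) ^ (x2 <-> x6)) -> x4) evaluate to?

Substituting x1=True, x6=False, x2=True, x4=True:
x4 <-> x6 = True <-> False = False
(x4 <-> x6) & x2 = False & True = False
x1 <-> x4 = True <-> True = True
x6 ^ (x1 <-> x4) = False ^ True = True
((x4 <-> x6) & x2) ^ (x6 ^ (x1 <-> x4)) = False ^ True = True
x2 ^ x6 = True ^ False = True
x2 <-> x4 = True <-> True = True
(x2 ^ x6) -> (x2 <-> x4) = True -> True = True
x2 <-> x6 = True <-> False = False
((x2 ^ x6) -> (x2 <-> x4)) ^ (x2 <-> x6) = True ^ False = True
(((x2 ^ x6) -> (x2 <-> x4)) ^ (x2 <-> x6)) -> x4 = True -> True = True
(((x4 <-> x6) & x2) ^ (x6 ^ (x1 <-> x4))) <-> ((((x2 ^ x6) -> (x2 <-> x4)) ^ (x2 <-> x6)) -> x4) = True <-> True = True

True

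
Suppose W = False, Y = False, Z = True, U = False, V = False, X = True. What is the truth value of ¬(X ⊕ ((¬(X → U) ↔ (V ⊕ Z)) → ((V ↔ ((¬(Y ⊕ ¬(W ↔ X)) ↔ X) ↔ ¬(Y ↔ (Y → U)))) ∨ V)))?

X → U = True → False = False
¬(X → U) = ¬False = True
V ⊕ Z = False ⊕ True = True
¬(X → U) ↔ (V ⊕ Z) = True ↔ True = True
W ↔ X = False ↔ True = False
¬(W ↔ X) = ¬False = True
Y ⊕ ¬(W ↔ X) = False ⊕ True = True
¬(Y ⊕ ¬(W ↔ X)) = ¬True = False
¬(Y ⊕ ¬(W ↔ X)) ↔ X = False ↔ True = False
Y → U = False → False = True
Y ↔ (Y → U) = False ↔ True = False
¬(Y ↔ (Y → U)) = ¬False = True
(¬(Y ⊕ ¬(W ↔ X)) ↔ X) ↔ ¬(Y ↔ (Y → U)) = False ↔ True = False
V ↔ ((¬(Y ⊕ ¬(W ↔ X)) ↔ X) ↔ ¬(Y ↔ (Y → U))) = False ↔ False = True
(V ↔ ((¬(Y ⊕ ¬(W ↔ X)) ↔ X) ↔ ¬(Y ↔ (Y → U)))) ∨ V = True ∨ False = True
(¬(X → U) ↔ (V ⊕ Z)) → ((V ↔ ((¬(Y ⊕ ¬(W ↔ X)) ↔ X) ↔ ¬(Y ↔ (Y → U)))) ∨ V) = True → True = True
X ⊕ ((¬(X → U) ↔ (V ⊕ Z)) → ((V ↔ ((¬(Y ⊕ ¬(W ↔ X)) ↔ X) ↔ ¬(Y ↔ (Y → U)))) ∨ V)) = True ⊕ True = False
¬(X ⊕ ((¬(X → U) ↔ (V ⊕ Z)) → ((V ↔ ((¬(Y ⊕ ¬(W ↔ X)) ↔ X) ↔ ¬(Y ↔ (Y → U)))) ∨ V))) = ¬False = True

True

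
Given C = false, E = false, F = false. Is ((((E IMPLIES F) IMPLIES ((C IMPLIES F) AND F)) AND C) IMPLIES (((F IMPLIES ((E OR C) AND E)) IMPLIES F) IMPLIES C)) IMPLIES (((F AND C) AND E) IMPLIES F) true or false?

E IMPLIES F = false IMPLIES false = true
C IMPLIES F = false IMPLIES false = true
(C IMPLIES F) AND F = true AND false = false
(E IMPLIES F) IMPLIES ((C IMPLIES F) AND F) = true IMPLIES false = false
((E IMPLIES F) IMPLIES ((C IMPLIES F) AND F)) AND C = false AND false = false
E OR C = false OR false = false
(E OR C) AND E = false AND false = false
F IMPLIES ((E OR C) AND E) = false IMPLIES false = true
(F IMPLIES ((E OR C) AND E)) IMPLIES F = true IMPLIES false = false
((F IMPLIES ((E OR C) AND E)) IMPLIES F) IMPLIES C = false IMPLIES false = true
(((E IMPLIES F) IMPLIES ((C IMPLIES F) AND F)) AND C) IMPLIES (((F IMPLIES ((E OR C) AND E)) IMPLIES F) IMPLIES C) = false IMPLIES true = true
F AND C = false AND false = false
(F AND C) AND E = false AND false = false
((F AND C) AND E) IMPLIES F = false IMPLIES false = true
((((E IMPLIES F) IMPLIES ((C IMPLIES F) AND F)) AND C) IMPLIES (((F IMPLIES ((E OR C) AND E)) IMPLIES F) IMPLIES C)) IMPLIES (((F AND C) AND E) IMPLIES F) = true IMPLIES true = true

true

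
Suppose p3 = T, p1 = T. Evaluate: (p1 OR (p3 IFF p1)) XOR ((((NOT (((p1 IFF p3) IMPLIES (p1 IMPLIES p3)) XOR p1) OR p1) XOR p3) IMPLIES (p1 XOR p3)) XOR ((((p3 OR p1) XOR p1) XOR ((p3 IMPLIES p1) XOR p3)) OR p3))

T

p3 IFF p1 = T IFF T = T
p1 OR (p3 IFF p1) = T OR T = T
p1 IFF p3 = T IFF T = T
p1 IMPLIES p3 = T IMPLIES T = T
(p1 IFF p3) IMPLIES (p1 IMPLIES p3) = T IMPLIES T = T
((p1 IFF p3) IMPLIES (p1 IMPLIES p3)) XOR p1 = T XOR T = F
NOT (((p1 IFF p3) IMPLIES (p1 IMPLIES p3)) XOR p1) = NOT F = T
NOT (((p1 IFF p3) IMPLIES (p1 IMPLIES p3)) XOR p1) OR p1 = T OR T = T
(NOT (((p1 IFF p3) IMPLIES (p1 IMPLIES p3)) XOR p1) OR p1) XOR p3 = T XOR T = F
p1 XOR p3 = T XOR T = F
((NOT (((p1 IFF p3) IMPLIES (p1 IMPLIES p3)) XOR p1) OR p1) XOR p3) IMPLIES (p1 XOR p3) = F IMPLIES F = T
p3 OR p1 = T OR T = T
(p3 OR p1) XOR p1 = T XOR T = F
p3 IMPLIES p1 = T IMPLIES T = T
(p3 IMPLIES p1) XOR p3 = T XOR T = F
((p3 OR p1) XOR p1) XOR ((p3 IMPLIES p1) XOR p3) = F XOR F = F
(((p3 OR p1) XOR p1) XOR ((p3 IMPLIES p1) XOR p3)) OR p3 = F OR T = T
(((NOT (((p1 IFF p3) IMPLIES (p1 IMPLIES p3)) XOR p1) OR p1) XOR p3) IMPLIES (p1 XOR p3)) XOR ((((p3 OR p1) XOR p1) XOR ((p3 IMPLIES p1) XOR p3)) OR p3) = T XOR T = F
(p1 OR (p3 IFF p1)) XOR ((((NOT (((p1 IFF p3) IMPLIES (p1 IMPLIES p3)) XOR p1) OR p1) XOR p3) IMPLIES (p1 XOR p3)) XOR ((((p3 OR p1) XOR p1) XOR ((p3 IMPLIES p1) XOR p3)) OR p3)) = T XOR F = T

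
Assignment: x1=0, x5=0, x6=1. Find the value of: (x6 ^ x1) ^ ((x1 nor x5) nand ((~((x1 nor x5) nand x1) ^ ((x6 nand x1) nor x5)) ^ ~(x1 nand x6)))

0

Substituting x1=0, x5=0, x6=1:
x6 ^ x1 = 1 ^ 0 = 1
x1 nor x5 = 0 nor 0 = 1
x1 nor x5 = 0 nor 0 = 1
(x1 nor x5) nand x1 = 1 nand 0 = 1
~((x1 nor x5) nand x1) = ~1 = 0
x6 nand x1 = 1 nand 0 = 1
(x6 nand x1) nor x5 = 1 nor 0 = 0
~((x1 nor x5) nand x1) ^ ((x6 nand x1) nor x5) = 0 ^ 0 = 0
x1 nand x6 = 0 nand 1 = 1
~(x1 nand x6) = ~1 = 0
(~((x1 nor x5) nand x1) ^ ((x6 nand x1) nor x5)) ^ ~(x1 nand x6) = 0 ^ 0 = 0
(x1 nor x5) nand ((~((x1 nor x5) nand x1) ^ ((x6 nand x1) nor x5)) ^ ~(x1 nand x6)) = 1 nand 0 = 1
(x6 ^ x1) ^ ((x1 nor x5) nand ((~((x1 nor x5) nand x1) ^ ((x6 nand x1) nor x5)) ^ ~(x1 nand x6))) = 1 ^ 1 = 0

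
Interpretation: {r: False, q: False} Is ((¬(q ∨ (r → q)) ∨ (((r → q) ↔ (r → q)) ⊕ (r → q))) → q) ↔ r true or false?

False

r → q = False → False = True
q ∨ (r → q) = False ∨ True = True
¬(q ∨ (r → q)) = ¬True = False
r → q = False → False = True
r → q = False → False = True
(r → q) ↔ (r → q) = True ↔ True = True
r → q = False → False = True
((r → q) ↔ (r → q)) ⊕ (r → q) = True ⊕ True = False
¬(q ∨ (r → q)) ∨ (((r → q) ↔ (r → q)) ⊕ (r → q)) = False ∨ False = False
(¬(q ∨ (r → q)) ∨ (((r → q) ↔ (r → q)) ⊕ (r → q))) → q = False → False = True
((¬(q ∨ (r → q)) ∨ (((r → q) ↔ (r → q)) ⊕ (r → q))) → q) ↔ r = True ↔ False = False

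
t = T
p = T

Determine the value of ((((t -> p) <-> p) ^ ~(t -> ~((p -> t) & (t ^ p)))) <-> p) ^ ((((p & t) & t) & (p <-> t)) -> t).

Substituting t=T, p=T:
t -> p = T -> T = T
(t -> p) <-> p = T <-> T = T
p -> t = T -> T = T
t ^ p = T ^ T = F
(p -> t) & (t ^ p) = T & F = F
~((p -> t) & (t ^ p)) = ~F = T
t -> ~((p -> t) & (t ^ p)) = T -> T = T
~(t -> ~((p -> t) & (t ^ p))) = ~T = F
((t -> p) <-> p) ^ ~(t -> ~((p -> t) & (t ^ p))) = T ^ F = T
(((t -> p) <-> p) ^ ~(t -> ~((p -> t) & (t ^ p)))) <-> p = T <-> T = T
p & t = T & T = T
(p & t) & t = T & T = T
p <-> t = T <-> T = T
((p & t) & t) & (p <-> t) = T & T = T
(((p & t) & t) & (p <-> t)) -> t = T -> T = T
((((t -> p) <-> p) ^ ~(t -> ~((p -> t) & (t ^ p)))) <-> p) ^ ((((p & t) & t) & (p <-> t)) -> t) = T ^ T = F

F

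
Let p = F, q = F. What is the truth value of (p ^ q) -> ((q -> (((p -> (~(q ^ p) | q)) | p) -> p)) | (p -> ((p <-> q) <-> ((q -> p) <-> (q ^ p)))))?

T

p ^ q = F ^ F = F
q ^ p = F ^ F = F
~(q ^ p) = ~F = T
~(q ^ p) | q = T | F = T
p -> (~(q ^ p) | q) = F -> T = T
(p -> (~(q ^ p) | q)) | p = T | F = T
((p -> (~(q ^ p) | q)) | p) -> p = T -> F = F
q -> (((p -> (~(q ^ p) | q)) | p) -> p) = F -> F = T
p <-> q = F <-> F = T
q -> p = F -> F = T
q ^ p = F ^ F = F
(q -> p) <-> (q ^ p) = T <-> F = F
(p <-> q) <-> ((q -> p) <-> (q ^ p)) = T <-> F = F
p -> ((p <-> q) <-> ((q -> p) <-> (q ^ p))) = F -> F = T
(q -> (((p -> (~(q ^ p) | q)) | p) -> p)) | (p -> ((p <-> q) <-> ((q -> p) <-> (q ^ p)))) = T | T = T
(p ^ q) -> ((q -> (((p -> (~(q ^ p) | q)) | p) -> p)) | (p -> ((p <-> q) <-> ((q -> p) <-> (q ^ p))))) = F -> T = T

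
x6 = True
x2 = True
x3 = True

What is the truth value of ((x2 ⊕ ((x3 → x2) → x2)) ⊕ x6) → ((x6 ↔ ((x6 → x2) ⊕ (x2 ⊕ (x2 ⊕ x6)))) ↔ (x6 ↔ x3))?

False

x3 → x2 = True → True = True
(x3 → x2) → x2 = True → True = True
x2 ⊕ ((x3 → x2) → x2) = True ⊕ True = False
(x2 ⊕ ((x3 → x2) → x2)) ⊕ x6 = False ⊕ True = True
x6 → x2 = True → True = True
x2 ⊕ x6 = True ⊕ True = False
x2 ⊕ (x2 ⊕ x6) = True ⊕ False = True
(x6 → x2) ⊕ (x2 ⊕ (x2 ⊕ x6)) = True ⊕ True = False
x6 ↔ ((x6 → x2) ⊕ (x2 ⊕ (x2 ⊕ x6))) = True ↔ False = False
x6 ↔ x3 = True ↔ True = True
(x6 ↔ ((x6 → x2) ⊕ (x2 ⊕ (x2 ⊕ x6)))) ↔ (x6 ↔ x3) = False ↔ True = False
((x2 ⊕ ((x3 → x2) → x2)) ⊕ x6) → ((x6 ↔ ((x6 → x2) ⊕ (x2 ⊕ (x2 ⊕ x6)))) ↔ (x6 ↔ x3)) = True → False = False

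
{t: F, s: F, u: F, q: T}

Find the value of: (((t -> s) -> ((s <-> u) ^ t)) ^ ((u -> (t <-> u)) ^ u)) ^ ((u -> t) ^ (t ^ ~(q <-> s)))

t -> s = F -> F = T
s <-> u = F <-> F = T
(s <-> u) ^ t = T ^ F = T
(t -> s) -> ((s <-> u) ^ t) = T -> T = T
t <-> u = F <-> F = T
u -> (t <-> u) = F -> T = T
(u -> (t <-> u)) ^ u = T ^ F = T
((t -> s) -> ((s <-> u) ^ t)) ^ ((u -> (t <-> u)) ^ u) = T ^ T = F
u -> t = F -> F = T
q <-> s = T <-> F = F
~(q <-> s) = ~F = T
t ^ ~(q <-> s) = F ^ T = T
(u -> t) ^ (t ^ ~(q <-> s)) = T ^ T = F
(((t -> s) -> ((s <-> u) ^ t)) ^ ((u -> (t <-> u)) ^ u)) ^ ((u -> t) ^ (t ^ ~(q <-> s))) = F ^ F = F

F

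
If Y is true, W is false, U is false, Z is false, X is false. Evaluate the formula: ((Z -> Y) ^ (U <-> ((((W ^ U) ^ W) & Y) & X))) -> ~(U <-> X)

True

Z -> Y = False -> True = True
W ^ U = False ^ False = False
(W ^ U) ^ W = False ^ False = False
((W ^ U) ^ W) & Y = False & True = False
(((W ^ U) ^ W) & Y) & X = False & False = False
U <-> ((((W ^ U) ^ W) & Y) & X) = False <-> False = True
(Z -> Y) ^ (U <-> ((((W ^ U) ^ W) & Y) & X)) = True ^ True = False
U <-> X = False <-> False = True
~(U <-> X) = ~True = False
((Z -> Y) ^ (U <-> ((((W ^ U) ^ W) & Y) & X))) -> ~(U <-> X) = False -> False = True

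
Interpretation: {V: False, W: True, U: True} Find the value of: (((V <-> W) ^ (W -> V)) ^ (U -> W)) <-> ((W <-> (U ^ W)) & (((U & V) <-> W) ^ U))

False

V <-> W = False <-> True = False
W -> V = True -> False = False
(V <-> W) ^ (W -> V) = False ^ False = False
U -> W = True -> True = True
((V <-> W) ^ (W -> V)) ^ (U -> W) = False ^ True = True
U ^ W = True ^ True = False
W <-> (U ^ W) = True <-> False = False
U & V = True & False = False
(U & V) <-> W = False <-> True = False
((U & V) <-> W) ^ U = False ^ True = True
(W <-> (U ^ W)) & (((U & V) <-> W) ^ U) = False & True = False
(((V <-> W) ^ (W -> V)) ^ (U -> W)) <-> ((W <-> (U ^ W)) & (((U & V) <-> W) ^ U)) = True <-> False = False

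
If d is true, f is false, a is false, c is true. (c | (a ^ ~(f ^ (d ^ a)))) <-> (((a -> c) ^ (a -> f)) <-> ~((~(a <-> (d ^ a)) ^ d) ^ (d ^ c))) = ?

0

d ^ a = 1 ^ 0 = 1
f ^ (d ^ a) = 0 ^ 1 = 1
~(f ^ (d ^ a)) = ~1 = 0
a ^ ~(f ^ (d ^ a)) = 0 ^ 0 = 0
c | (a ^ ~(f ^ (d ^ a))) = 1 | 0 = 1
a -> c = 0 -> 1 = 1
a -> f = 0 -> 0 = 1
(a -> c) ^ (a -> f) = 1 ^ 1 = 0
d ^ a = 1 ^ 0 = 1
a <-> (d ^ a) = 0 <-> 1 = 0
~(a <-> (d ^ a)) = ~0 = 1
~(a <-> (d ^ a)) ^ d = 1 ^ 1 = 0
d ^ c = 1 ^ 1 = 0
(~(a <-> (d ^ a)) ^ d) ^ (d ^ c) = 0 ^ 0 = 0
~((~(a <-> (d ^ a)) ^ d) ^ (d ^ c)) = ~0 = 1
((a -> c) ^ (a -> f)) <-> ~((~(a <-> (d ^ a)) ^ d) ^ (d ^ c)) = 0 <-> 1 = 0
(c | (a ^ ~(f ^ (d ^ a)))) <-> (((a -> c) ^ (a -> f)) <-> ~((~(a <-> (d ^ a)) ^ d) ^ (d ^ c))) = 1 <-> 0 = 0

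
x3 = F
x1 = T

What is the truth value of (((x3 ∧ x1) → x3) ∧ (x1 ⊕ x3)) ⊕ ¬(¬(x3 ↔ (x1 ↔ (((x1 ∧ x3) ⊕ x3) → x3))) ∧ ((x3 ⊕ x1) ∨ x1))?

x3 ∧ x1 = F ∧ T = F
(x3 ∧ x1) → x3 = F → F = T
x1 ⊕ x3 = T ⊕ F = T
((x3 ∧ x1) → x3) ∧ (x1 ⊕ x3) = T ∧ T = T
x1 ∧ x3 = T ∧ F = F
(x1 ∧ x3) ⊕ x3 = F ⊕ F = F
((x1 ∧ x3) ⊕ x3) → x3 = F → F = T
x1 ↔ (((x1 ∧ x3) ⊕ x3) → x3) = T ↔ T = T
x3 ↔ (x1 ↔ (((x1 ∧ x3) ⊕ x3) → x3)) = F ↔ T = F
¬(x3 ↔ (x1 ↔ (((x1 ∧ x3) ⊕ x3) → x3))) = ¬F = T
x3 ⊕ x1 = F ⊕ T = T
(x3 ⊕ x1) ∨ x1 = T ∨ T = T
¬(x3 ↔ (x1 ↔ (((x1 ∧ x3) ⊕ x3) → x3))) ∧ ((x3 ⊕ x1) ∨ x1) = T ∧ T = T
¬(¬(x3 ↔ (x1 ↔ (((x1 ∧ x3) ⊕ x3) → x3))) ∧ ((x3 ⊕ x1) ∨ x1)) = ¬T = F
(((x3 ∧ x1) → x3) ∧ (x1 ⊕ x3)) ⊕ ¬(¬(x3 ↔ (x1 ↔ (((x1 ∧ x3) ⊕ x3) → x3))) ∧ ((x3 ⊕ x1) ∨ x1)) = T ⊕ F = T

T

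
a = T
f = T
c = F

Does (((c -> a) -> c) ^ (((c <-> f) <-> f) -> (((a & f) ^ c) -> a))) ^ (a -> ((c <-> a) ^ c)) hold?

T

c -> a = F -> T = T
(c -> a) -> c = T -> F = F
c <-> f = F <-> T = F
(c <-> f) <-> f = F <-> T = F
a & f = T & T = T
(a & f) ^ c = T ^ F = T
((a & f) ^ c) -> a = T -> T = T
((c <-> f) <-> f) -> (((a & f) ^ c) -> a) = F -> T = T
((c -> a) -> c) ^ (((c <-> f) <-> f) -> (((a & f) ^ c) -> a)) = F ^ T = T
c <-> a = F <-> T = F
(c <-> a) ^ c = F ^ F = F
a -> ((c <-> a) ^ c) = T -> F = F
(((c -> a) -> c) ^ (((c <-> f) <-> f) -> (((a & f) ^ c) -> a))) ^ (a -> ((c <-> a) ^ c)) = T ^ F = T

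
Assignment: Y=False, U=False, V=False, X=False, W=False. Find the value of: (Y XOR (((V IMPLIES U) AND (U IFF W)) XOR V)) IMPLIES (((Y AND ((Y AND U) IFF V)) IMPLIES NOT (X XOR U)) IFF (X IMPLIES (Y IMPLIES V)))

True

V IMPLIES U = False IMPLIES False = True
U IFF W = False IFF False = True
(V IMPLIES U) AND (U IFF W) = True AND True = True
((V IMPLIES U) AND (U IFF W)) XOR V = True XOR False = True
Y XOR (((V IMPLIES U) AND (U IFF W)) XOR V) = False XOR True = True
Y AND U = False AND False = False
(Y AND U) IFF V = False IFF False = True
Y AND ((Y AND U) IFF V) = False AND True = False
X XOR U = False XOR False = False
NOT (X XOR U) = NOT False = True
(Y AND ((Y AND U) IFF V)) IMPLIES NOT (X XOR U) = False IMPLIES True = True
Y IMPLIES V = False IMPLIES False = True
X IMPLIES (Y IMPLIES V) = False IMPLIES True = True
((Y AND ((Y AND U) IFF V)) IMPLIES NOT (X XOR U)) IFF (X IMPLIES (Y IMPLIES V)) = True IFF True = True
(Y XOR (((V IMPLIES U) AND (U IFF W)) XOR V)) IMPLIES (((Y AND ((Y AND U) IFF V)) IMPLIES NOT (X XOR U)) IFF (X IMPLIES (Y IMPLIES V))) = True IMPLIES True = True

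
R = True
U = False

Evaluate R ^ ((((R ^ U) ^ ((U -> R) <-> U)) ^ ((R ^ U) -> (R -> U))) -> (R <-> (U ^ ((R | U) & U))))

R ^ U = True ^ False = True
U -> R = False -> True = True
(U -> R) <-> U = True <-> False = False
(R ^ U) ^ ((U -> R) <-> U) = True ^ False = True
R ^ U = True ^ False = True
R -> U = True -> False = False
(R ^ U) -> (R -> U) = True -> False = False
((R ^ U) ^ ((U -> R) <-> U)) ^ ((R ^ U) -> (R -> U)) = True ^ False = True
R | U = True | False = True
(R | U) & U = True & False = False
U ^ ((R | U) & U) = False ^ False = False
R <-> (U ^ ((R | U) & U)) = True <-> False = False
(((R ^ U) ^ ((U -> R) <-> U)) ^ ((R ^ U) -> (R -> U))) -> (R <-> (U ^ ((R | U) & U))) = True -> False = False
R ^ ((((R ^ U) ^ ((U -> R) <-> U)) ^ ((R ^ U) -> (R -> U))) -> (R <-> (U ^ ((R | U) & U)))) = True ^ False = True

True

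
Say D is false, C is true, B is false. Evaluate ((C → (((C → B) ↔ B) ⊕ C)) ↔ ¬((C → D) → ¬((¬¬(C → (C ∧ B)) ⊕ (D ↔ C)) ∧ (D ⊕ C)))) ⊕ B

True

C → B = True → False = False
(C → B) ↔ B = False ↔ False = True
((C → B) ↔ B) ⊕ C = True ⊕ True = False
C → (((C → B) ↔ B) ⊕ C) = True → False = False
C → D = True → False = False
C ∧ B = True ∧ False = False
C → (C ∧ B) = True → False = False
¬(C → (C ∧ B)) = ¬False = True
¬¬(C → (C ∧ B)) = ¬True = False
D ↔ C = False ↔ True = False
¬¬(C → (C ∧ B)) ⊕ (D ↔ C) = False ⊕ False = False
D ⊕ C = False ⊕ True = True
(¬¬(C → (C ∧ B)) ⊕ (D ↔ C)) ∧ (D ⊕ C) = False ∧ True = False
¬((¬¬(C → (C ∧ B)) ⊕ (D ↔ C)) ∧ (D ⊕ C)) = ¬False = True
(C → D) → ¬((¬¬(C → (C ∧ B)) ⊕ (D ↔ C)) ∧ (D ⊕ C)) = False → True = True
¬((C → D) → ¬((¬¬(C → (C ∧ B)) ⊕ (D ↔ C)) ∧ (D ⊕ C))) = ¬True = False
(C → (((C → B) ↔ B) ⊕ C)) ↔ ¬((C → D) → ¬((¬¬(C → (C ∧ B)) ⊕ (D ↔ C)) ∧ (D ⊕ C))) = False ↔ False = True
((C → (((C → B) ↔ B) ⊕ C)) ↔ ¬((C → D) → ¬((¬¬(C → (C ∧ B)) ⊕ (D ↔ C)) ∧ (D ⊕ C)))) ⊕ B = True ⊕ False = True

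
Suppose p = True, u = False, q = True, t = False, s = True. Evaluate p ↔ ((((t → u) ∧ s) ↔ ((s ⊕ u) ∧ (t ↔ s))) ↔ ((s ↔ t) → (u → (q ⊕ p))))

False

Substituting p=True, u=False, q=True, t=False, s=True:
t → u = False → False = True
(t → u) ∧ s = True ∧ True = True
s ⊕ u = True ⊕ False = True
t ↔ s = False ↔ True = False
(s ⊕ u) ∧ (t ↔ s) = True ∧ False = False
((t → u) ∧ s) ↔ ((s ⊕ u) ∧ (t ↔ s)) = True ↔ False = False
s ↔ t = True ↔ False = False
q ⊕ p = True ⊕ True = False
u → (q ⊕ p) = False → False = True
(s ↔ t) → (u → (q ⊕ p)) = False → True = True
(((t → u) ∧ s) ↔ ((s ⊕ u) ∧ (t ↔ s))) ↔ ((s ↔ t) → (u → (q ⊕ p))) = False ↔ True = False
p ↔ ((((t → u) ∧ s) ↔ ((s ⊕ u) ∧ (t ↔ s))) ↔ ((s ↔ t) → (u → (q ⊕ p)))) = True ↔ False = False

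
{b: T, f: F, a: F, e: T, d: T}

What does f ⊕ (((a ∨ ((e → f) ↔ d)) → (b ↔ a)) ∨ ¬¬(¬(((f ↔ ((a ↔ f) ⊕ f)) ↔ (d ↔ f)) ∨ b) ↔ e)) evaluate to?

T

e → f = T → F = F
(e → f) ↔ d = F ↔ T = F
a ∨ ((e → f) ↔ d) = F ∨ F = F
b ↔ a = T ↔ F = F
(a ∨ ((e → f) ↔ d)) → (b ↔ a) = F → F = T
a ↔ f = F ↔ F = T
(a ↔ f) ⊕ f = T ⊕ F = T
f ↔ ((a ↔ f) ⊕ f) = F ↔ T = F
d ↔ f = T ↔ F = F
(f ↔ ((a ↔ f) ⊕ f)) ↔ (d ↔ f) = F ↔ F = T
((f ↔ ((a ↔ f) ⊕ f)) ↔ (d ↔ f)) ∨ b = T ∨ T = T
¬(((f ↔ ((a ↔ f) ⊕ f)) ↔ (d ↔ f)) ∨ b) = ¬T = F
¬(((f ↔ ((a ↔ f) ⊕ f)) ↔ (d ↔ f)) ∨ b) ↔ e = F ↔ T = F
¬(¬(((f ↔ ((a ↔ f) ⊕ f)) ↔ (d ↔ f)) ∨ b) ↔ e) = ¬F = T
¬¬(¬(((f ↔ ((a ↔ f) ⊕ f)) ↔ (d ↔ f)) ∨ b) ↔ e) = ¬T = F
((a ∨ ((e → f) ↔ d)) → (b ↔ a)) ∨ ¬¬(¬(((f ↔ ((a ↔ f) ⊕ f)) ↔ (d ↔ f)) ∨ b) ↔ e) = T ∨ F = T
f ⊕ (((a ∨ ((e → f) ↔ d)) → (b ↔ a)) ∨ ¬¬(¬(((f ↔ ((a ↔ f) ⊕ f)) ↔ (d ↔ f)) ∨ b) ↔ e)) = F ⊕ T = T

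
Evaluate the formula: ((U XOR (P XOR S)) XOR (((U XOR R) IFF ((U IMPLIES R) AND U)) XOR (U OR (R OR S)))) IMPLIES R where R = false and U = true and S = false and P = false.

true

P XOR S = false XOR false = false
U XOR (P XOR S) = true XOR false = true
U XOR R = true XOR false = true
U IMPLIES R = true IMPLIES false = false
(U IMPLIES R) AND U = false AND true = false
(U XOR R) IFF ((U IMPLIES R) AND U) = true IFF false = false
R OR S = false OR false = false
U OR (R OR S) = true OR false = true
((U XOR R) IFF ((U IMPLIES R) AND U)) XOR (U OR (R OR S)) = false XOR true = true
(U XOR (P XOR S)) XOR (((U XOR R) IFF ((U IMPLIES R) AND U)) XOR (U OR (R OR S))) = true XOR true = false
((U XOR (P XOR S)) XOR (((U XOR R) IFF ((U IMPLIES R) AND U)) XOR (U OR (R OR S)))) IMPLIES R = false IMPLIES false = true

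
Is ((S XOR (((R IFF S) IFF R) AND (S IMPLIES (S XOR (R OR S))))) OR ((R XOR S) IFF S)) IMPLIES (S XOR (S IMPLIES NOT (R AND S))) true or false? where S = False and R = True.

True

R IFF S = True IFF False = False
(R IFF S) IFF R = False IFF True = False
R OR S = True OR False = True
S XOR (R OR S) = False XOR True = True
S IMPLIES (S XOR (R OR S)) = False IMPLIES True = True
((R IFF S) IFF R) AND (S IMPLIES (S XOR (R OR S))) = False AND True = False
S XOR (((R IFF S) IFF R) AND (S IMPLIES (S XOR (R OR S)))) = False XOR False = False
R XOR S = True XOR False = True
(R XOR S) IFF S = True IFF False = False
(S XOR (((R IFF S) IFF R) AND (S IMPLIES (S XOR (R OR S))))) OR ((R XOR S) IFF S) = False OR False = False
R AND S = True AND False = False
NOT (R AND S) = NOT False = True
S IMPLIES NOT (R AND S) = False IMPLIES True = True
S XOR (S IMPLIES NOT (R AND S)) = False XOR True = True
((S XOR (((R IFF S) IFF R) AND (S IMPLIES (S XOR (R OR S))))) OR ((R XOR S) IFF S)) IMPLIES (S XOR (S IMPLIES NOT (R AND S))) = False IMPLIES True = True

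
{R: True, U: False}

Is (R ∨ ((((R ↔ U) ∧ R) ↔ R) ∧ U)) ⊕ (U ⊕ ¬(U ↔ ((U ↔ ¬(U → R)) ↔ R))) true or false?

False

R ↔ U = True ↔ False = False
(R ↔ U) ∧ R = False ∧ True = False
((R ↔ U) ∧ R) ↔ R = False ↔ True = False
(((R ↔ U) ∧ R) ↔ R) ∧ U = False ∧ False = False
R ∨ ((((R ↔ U) ∧ R) ↔ R) ∧ U) = True ∨ False = True
U → R = False → True = True
¬(U → R) = ¬True = False
U ↔ ¬(U → R) = False ↔ False = True
(U ↔ ¬(U → R)) ↔ R = True ↔ True = True
U ↔ ((U ↔ ¬(U → R)) ↔ R) = False ↔ True = False
¬(U ↔ ((U ↔ ¬(U → R)) ↔ R)) = ¬False = True
U ⊕ ¬(U ↔ ((U ↔ ¬(U → R)) ↔ R)) = False ⊕ True = True
(R ∨ ((((R ↔ U) ∧ R) ↔ R) ∧ U)) ⊕ (U ⊕ ¬(U ↔ ((U ↔ ¬(U → R)) ↔ R))) = True ⊕ True = False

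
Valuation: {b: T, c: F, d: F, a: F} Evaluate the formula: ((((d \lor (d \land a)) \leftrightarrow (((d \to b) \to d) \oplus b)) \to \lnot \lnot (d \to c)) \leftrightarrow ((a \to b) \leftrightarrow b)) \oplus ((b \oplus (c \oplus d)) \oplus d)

F

d \land a = F \land F = F
d \lor (d \land a) = F \lor F = F
d \to b = F \to T = T
(d \to b) \to d = T \to F = F
((d \to b) \to d) \oplus b = F \oplus T = T
(d \lor (d \land a)) \leftrightarrow (((d \to b) \to d) \oplus b) = F \leftrightarrow T = F
d \to c = F \to F = T
\lnot (d \to c) = \lnot T = F
\lnot \lnot (d \to c) = \lnot F = T
((d \lor (d \land a)) \leftrightarrow (((d \to b) \to d) \oplus b)) \to \lnot \lnot (d \to c) = F \to T = T
a \to b = F \to T = T
(a \to b) \leftrightarrow b = T \leftrightarrow T = T
(((d \lor (d \land a)) \leftrightarrow (((d \to b) \to d) \oplus b)) \to \lnot \lnot (d \to c)) \leftrightarrow ((a \to b) \leftrightarrow b) = T \leftrightarrow T = T
c \oplus d = F \oplus F = F
b \oplus (c \oplus d) = T \oplus F = T
(b \oplus (c \oplus d)) \oplus d = T \oplus F = T
((((d \lor (d \land a)) \leftrightarrow (((d \to b) \to d) \oplus b)) \to \lnot \lnot (d \to c)) \leftrightarrow ((a \to b) \leftrightarrow b)) \oplus ((b \oplus (c \oplus d)) \oplus d) = T \oplus T = F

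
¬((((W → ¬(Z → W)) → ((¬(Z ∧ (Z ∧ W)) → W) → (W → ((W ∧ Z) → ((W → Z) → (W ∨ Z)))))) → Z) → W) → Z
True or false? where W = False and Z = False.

True

Substituting W=False, Z=False:
Z → W = False → False = True
¬(Z → W) = ¬True = False
W → ¬(Z → W) = False → False = True
Z ∧ W = False ∧ False = False
Z ∧ (Z ∧ W) = False ∧ False = False
¬(Z ∧ (Z ∧ W)) = ¬False = True
¬(Z ∧ (Z ∧ W)) → W = True → False = False
W ∧ Z = False ∧ False = False
W → Z = False → False = True
W ∨ Z = False ∨ False = False
(W → Z) → (W ∨ Z) = True → False = False
(W ∧ Z) → ((W → Z) → (W ∨ Z)) = False → False = True
W → ((W ∧ Z) → ((W → Z) → (W ∨ Z))) = False → True = True
(¬(Z ∧ (Z ∧ W)) → W) → (W → ((W ∧ Z) → ((W → Z) → (W ∨ Z)))) = False → True = True
(W → ¬(Z → W)) → ((¬(Z ∧ (Z ∧ W)) → W) → (W → ((W ∧ Z) → ((W → Z) → (W ∨ Z))))) = True → True = True
((W → ¬(Z → W)) → ((¬(Z ∧ (Z ∧ W)) → W) → (W → ((W ∧ Z) → ((W → Z) → (W ∨ Z)))))) → Z = True → False = False
(((W → ¬(Z → W)) → ((¬(Z ∧ (Z ∧ W)) → W) → (W → ((W ∧ Z) → ((W → Z) → (W ∨ Z)))))) → Z) → W = False → False = True
¬((((W → ¬(Z → W)) → ((¬(Z ∧ (Z ∧ W)) → W) → (W → ((W ∧ Z) → ((W → Z) → (W ∨ Z)))))) → Z) → W) = ¬True = False
¬((((W → ¬(Z → W)) → ((¬(Z ∧ (Z ∧ W)) → W) → (W → ((W ∧ Z) → ((W → Z) → (W ∨ Z)))))) → Z) → W) → Z = False → False = True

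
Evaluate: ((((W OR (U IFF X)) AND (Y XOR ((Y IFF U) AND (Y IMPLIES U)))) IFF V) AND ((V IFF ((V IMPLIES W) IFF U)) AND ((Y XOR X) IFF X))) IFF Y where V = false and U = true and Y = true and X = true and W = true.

false

Substituting V=false, U=true, Y=true, X=true, W=true:
U IFF X = true IFF true = true
W OR (U IFF X) = true OR true = true
Y IFF U = true IFF true = true
Y IMPLIES U = true IMPLIES true = true
(Y IFF U) AND (Y IMPLIES U) = true AND true = true
Y XOR ((Y IFF U) AND (Y IMPLIES U)) = true XOR true = false
(W OR (U IFF X)) AND (Y XOR ((Y IFF U) AND (Y IMPLIES U))) = true AND false = false
((W OR (U IFF X)) AND (Y XOR ((Y IFF U) AND (Y IMPLIES U)))) IFF V = false IFF false = true
V IMPLIES W = false IMPLIES true = true
(V IMPLIES W) IFF U = true IFF true = true
V IFF ((V IMPLIES W) IFF U) = false IFF true = false
Y XOR X = true XOR true = false
(Y XOR X) IFF X = false IFF true = false
(V IFF ((V IMPLIES W) IFF U)) AND ((Y XOR X) IFF X) = false AND false = false
(((W OR (U IFF X)) AND (Y XOR ((Y IFF U) AND (Y IMPLIES U)))) IFF V) AND ((V IFF ((V IMPLIES W) IFF U)) AND ((Y XOR X) IFF X)) = true AND false = false
((((W OR (U IFF X)) AND (Y XOR ((Y IFF U) AND (Y IMPLIES U)))) IFF V) AND ((V IFF ((V IMPLIES W) IFF U)) AND ((Y XOR X) IFF X))) IFF Y = false IFF true = false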